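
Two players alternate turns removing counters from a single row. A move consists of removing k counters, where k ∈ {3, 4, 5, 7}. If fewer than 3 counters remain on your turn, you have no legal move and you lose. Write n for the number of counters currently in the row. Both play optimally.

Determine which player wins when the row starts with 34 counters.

Work bottom-up. With no move the player to move loses. Otherwise the position is W if at least one move leads to an L position for the opponent, and L if every move leads to a W.
n=0: no move → L
n=1: no move → L
n=2: no move → L
n=3: can move to 0, which is L ⇒ W
n=4: can move to 1, which is L ⇒ W
n=5: can move to 2, which is L ⇒ W
n=6: can move to 2, which is L ⇒ W
n=7: can move to 2, which is L ⇒ W
n=8: can move to 1, which is L ⇒ W
n=9: can move to 2, which is L ⇒ W
n=10: moves to 7(W), 6(W), 5(W), 3(W); every one is W ⇒ L
n=11: moves to 8(W), 7(W), 6(W), 4(W); every one is W ⇒ L
n=12: moves to 9(W), 8(W), 7(W), 5(W); every one is W ⇒ L
n=13: can move to 10, which is L ⇒ W
n=14: can move to 11, which is L ⇒ W
n=15: can move to 12, which is L ⇒ W
n=16: can move to 12, which is L ⇒ W
n=17: can move to 12, which is L ⇒ W
n=18: can move to 11, which is L ⇒ W
n=19: can move to 12, which is L ⇒ W
n=20: moves to 17(W), 16(W), 15(W), 13(W); every one is W ⇒ L
n=21: moves to 18(W), 17(W), 16(W), 14(W); every one is W ⇒ L
n=22: moves to 19(W), 18(W), 17(W), 15(W); every one is W ⇒ L
n=23: can move to 20, which is L ⇒ W
n=24: can move to 21, which is L ⇒ W
n=25: can move to 22, which is L ⇒ W
n=26: can move to 22, which is L ⇒ W
n=27: can move to 22, which is L ⇒ W
n=28: can move to 21, which is L ⇒ W
n=29: can move to 22, which is L ⇒ W
n=30: moves to 27(W), 26(W), 25(W), 23(W); every one is W ⇒ L
n=31: moves to 28(W), 27(W), 26(W), 24(W); every one is W ⇒ L
n=32: moves to 29(W), 28(W), 27(W), 25(W); every one is W ⇒ L
n=33: can move to 30, which is L ⇒ W
n=34: can move to 31, which is L ⇒ W
The starting position 34 is W: the player to move should remove 3, leaving 31, handing over an L position.

The first player wins.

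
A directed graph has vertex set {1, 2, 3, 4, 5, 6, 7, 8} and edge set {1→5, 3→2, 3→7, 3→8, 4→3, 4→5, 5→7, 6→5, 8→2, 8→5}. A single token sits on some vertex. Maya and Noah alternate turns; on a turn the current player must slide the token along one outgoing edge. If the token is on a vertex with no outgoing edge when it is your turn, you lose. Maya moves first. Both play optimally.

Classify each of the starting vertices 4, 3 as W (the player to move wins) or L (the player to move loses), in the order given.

Use the standard recursion: the mover loses at a terminal position; elsewhere, the mover wins exactly when some move hands the opponent an L position.
Every edge goes from a vertex to one that appears earlier in the order 7, 2, 5, 1, 8, 3, 4, 6, so processing vertices in that order labels each vertex after all of its successors.
7: no outgoing edge → L
2: no outgoing edge → L
5: →7(L), so W
1: →5(W) only, which is W, so L
8: →2(L), so W
3: →2(L), so W
4: →3(W), 5(W) — all W, so L
6: →5(W) only, which is W, so L

4: L, 3: W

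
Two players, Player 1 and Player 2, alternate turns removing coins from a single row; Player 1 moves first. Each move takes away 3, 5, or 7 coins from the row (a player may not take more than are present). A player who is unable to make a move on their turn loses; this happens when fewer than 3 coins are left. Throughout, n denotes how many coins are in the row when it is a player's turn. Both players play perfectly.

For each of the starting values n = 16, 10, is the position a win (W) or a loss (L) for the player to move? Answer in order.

16: W, 10: L

Positions with no move are L. A position that does have a move is losing for the player to move precisely when every available move leads to a winning position for the opponent. Fill in the labels:
n=0: no move → L
n=1: no move → L
n=2: no move → L
n=3: W (go to 0, an L position)
n=4: W (go to 1, an L position)
n=5: W (go to 2, an L position)
n=6: W (go to 1, an L position)
n=7: W (go to 2, an L position)
n=8: W (go to 1, an L position)
n=9: W (go to 2, an L position)
n=10: L (options 7(W), 5(W), 3(W) are all W)
n=11: L (options 8(W), 6(W), 4(W) are all W)
n=12: L (options 9(W), 7(W), 5(W) are all W)
n=13: W (go to 10, an L position)
n=14: W (go to 11, an L position)
n=15: W (go to 12, an L position)
n=16: W (go to 11, an L position)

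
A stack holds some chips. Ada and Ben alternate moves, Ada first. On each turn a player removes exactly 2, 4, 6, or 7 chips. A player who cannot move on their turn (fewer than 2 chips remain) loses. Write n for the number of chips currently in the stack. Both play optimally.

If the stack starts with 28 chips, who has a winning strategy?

Use the standard recursion: the mover loses at a terminal position; elsewhere, the mover wins exactly when some move hands the opponent an L position.
n=0: no move → L
n=1: no move → L
n=2: reaches L-position 0 → W
n=3: reaches L-position 1 → W
n=4: reaches L-position 0 → W
n=5: reaches L-position 1 → W
n=6: reaches L-position 0 → W
n=7: reaches L-position 1 → W
n=8: reaches L-position 1 → W
n=9: only reaches 7(W), 5(W), 3(W), 2(W), all W → L
n=10: only reaches 8(W), 6(W), 4(W), 3(W), all W → L
n=11: reaches L-position 9 → W
n=12: reaches L-position 10 → W
n=13: reaches L-position 9 → W
n=14: reaches L-position 10 → W
n=15: reaches L-position 9 → W
n=16: reaches L-position 10 → W
n=17: reaches L-position 10 → W
n=18: only reaches 16(W), 14(W), 12(W), 11(W), all W → L
n=19: only reaches 17(W), 15(W), 13(W), 12(W), all W → L
n=20: reaches L-position 18 → W
n=21: reaches L-position 19 → W
n=22: reaches L-position 18 → W
n=23: reaches L-position 19 → W
n=24: reaches L-position 18 → W
n=25: reaches L-position 19 → W
n=26: reaches L-position 19 → W
n=27: only reaches 25(W), 23(W), 21(W), 20(W), all W → L
n=28: only reaches 26(W), 24(W), 22(W), 21(W), all W → L
Every move from 28 reaches a W position, so the mover loses.

Ben wins.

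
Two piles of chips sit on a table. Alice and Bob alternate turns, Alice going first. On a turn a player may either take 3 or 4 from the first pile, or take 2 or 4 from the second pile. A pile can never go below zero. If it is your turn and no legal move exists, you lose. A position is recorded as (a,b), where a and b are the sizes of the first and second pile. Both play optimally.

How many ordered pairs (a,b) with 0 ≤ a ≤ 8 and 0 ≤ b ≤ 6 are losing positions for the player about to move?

23

Classify positions by backward induction: terminal positions (no move available) are L. From any other position, the mover wins iff some move reaches an L.
Every move lowers a or b (never raises either), so fill the grid row by row in increasing a, and left to right within a row: each cell's successors are then already labelled.
      b=0  b=1  b=2  b=3  b=4  b=5  b=6
a=0:    L    L    W    W    W    W    L
a=1:    L    L    W    W    W    W    L
a=2:    L    L    W    W    W    W    L
a=3:    W    W    L    L    W    W    W
a=4:    W    W    L    L    W    W    W
a=5:    W    W    L    L    W    W    W
a=6:    W    W    W    W    L    L    W
a=7:    L    L    W    W    W    W    L
a=8:    L    L    W    W    W    W    L
Cells with no legal move (terminal, hence L): (0,0), (0,1), (1,0), (1,1), (2,0), (2,1).
The remaining L cells, each justified by listing all of its moves:
(0,6): only reaches (0,4)(W), (0,2)(W), all W → L
(1,6): only reaches (1,4)(W), (1,2)(W), all W → L
(2,6): only reaches (2,4)(W), (2,2)(W), all W → L
(3,2): only reaches (0,2)(W), (3,0)(W), all W → L
(3,3): only reaches (0,3)(W), (3,1)(W), all W → L
(4,2): only reaches (1,2)(W), (0,2)(W), (4,0)(W), all W → L
(4,3): only reaches (1,3)(W), (0,3)(W), (4,1)(W), all W → L
(5,2): only reaches (2,2)(W), (1,2)(W), (5,0)(W), all W → L
(5,3): only reaches (2,3)(W), (1,3)(W), (5,1)(W), all W → L
(6,4): only reaches (3,4)(W), (2,4)(W), (6,2)(W), (6,0)(W), all W → L
(6,5): only reaches (3,5)(W), (2,5)(W), (6,3)(W), (6,1)(W), all W → L
(7,0): only reaches (4,0)(W), (3,0)(W), all W → L
(7,1): only reaches (4,1)(W), (3,1)(W), all W → L
(7,6): only reaches (4,6)(W), (3,6)(W), (7,4)(W), (7,2)(W), all W → L
(8,0): only reaches (5,0)(W), (4,0)(W), all W → L
(8,1): only reaches (5,1)(W), (4,1)(W), all W → L
(8,6): only reaches (5,6)(W), (4,6)(W), (8,4)(W), (8,2)(W), all W → L
Every other cell has at least one move into one of the L cells above, so it is W.
L cells per row: a=0: 3, a=1: 3, a=2: 3, a=3: 2, a=4: 2, a=5: 2, a=6: 2, a=7: 3, a=8: 3; total 23.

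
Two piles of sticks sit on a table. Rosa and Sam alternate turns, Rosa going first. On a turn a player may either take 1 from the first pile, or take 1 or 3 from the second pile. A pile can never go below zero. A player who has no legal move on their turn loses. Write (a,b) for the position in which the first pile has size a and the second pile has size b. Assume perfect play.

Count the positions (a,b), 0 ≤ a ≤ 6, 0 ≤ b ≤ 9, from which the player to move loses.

35

Classify positions by backward induction: terminal positions (no move available) are L. From any other position, the mover wins iff some move reaches an L.
Every move lowers a or b (never raises either), so fill the grid row by row in increasing a, and left to right within a row: each cell's successors are then already labelled.
      b=0  b=1  b=2  b=3  b=4  b=5  b=6  b=7  b=8  b=9
a=0:    L    W    L    W    L    W    L    W    L    W
a=1:    W    L    W    L    W    L    W    L    W    L
a=2:    L    W    L    W    L    W    L    W    L    W
a=3:    W    L    W    L    W    L    W    L    W    L
a=4:    L    W    L    W    L    W    L    W    L    W
a=5:    W    L    W    L    W    L    W    L    W    L
a=6:    L    W    L    W    L    W    L    W    L    W
Cells with no legal move (terminal, hence L): (0,0).
The remaining L cells, each justified by listing all of its moves:
(0,2): →(0,1)(W) only, which is W, so L
(0,4): →(0,3)(W), (0,1)(W) — all W, so L
(0,6): →(0,5)(W), (0,3)(W) — all W, so L
(0,8): →(0,7)(W), (0,5)(W) — all W, so L
(1,1): →(0,1)(W), (1,0)(W) — all W, so L
(1,3): →(0,3)(W), (1,2)(W), (1,0)(W) — all W, so L
(1,5): →(0,5)(W), (1,4)(W), (1,2)(W) — all W, so L
(1,7): →(0,7)(W), (1,6)(W), (1,4)(W) — all W, so L
(1,9): →(0,9)(W), (1,8)(W), (1,6)(W) — all W, so L
(2,0): →(1,0)(W) only, which is W, so L
(2,2): →(1,2)(W), (2,1)(W) — all W, so L
(2,4): →(1,4)(W), (2,3)(W), (2,1)(W) — all W, so L
(2,6): →(1,6)(W), (2,5)(W), (2,3)(W) — all W, so L
(2,8): →(1,8)(W), (2,7)(W), (2,5)(W) — all W, so L
(3,1): →(2,1)(W), (3,0)(W) — all W, so L
(3,3): →(2,3)(W), (3,2)(W), (3,0)(W) — all W, so L
(3,5): →(2,5)(W), (3,4)(W), (3,2)(W) — all W, so L
(3,7): →(2,7)(W), (3,6)(W), (3,4)(W) — all W, so L
(3,9): →(2,9)(W), (3,8)(W), (3,6)(W) — all W, so L
(4,0): →(3,0)(W) only, which is W, so L
(4,2): →(3,2)(W), (4,1)(W) — all W, so L
(4,4): →(3,4)(W), (4,3)(W), (4,1)(W) — all W, so L
(4,6): →(3,6)(W), (4,5)(W), (4,3)(W) — all W, so L
(4,8): →(3,8)(W), (4,7)(W), (4,5)(W) — all W, so L
(5,1): →(4,1)(W), (5,0)(W) — all W, so L
(5,3): →(4,3)(W), (5,2)(W), (5,0)(W) — all W, so L
(5,5): →(4,5)(W), (5,4)(W), (5,2)(W) — all W, so L
(5,7): →(4,7)(W), (5,6)(W), (5,4)(W) — all W, so L
(5,9): →(4,9)(W), (5,8)(W), (5,6)(W) — all W, so L
(6,0): →(5,0)(W) only, which is W, so L
(6,2): →(5,2)(W), (6,1)(W) — all W, so L
(6,4): →(5,4)(W), (6,3)(W), (6,1)(W) — all W, so L
(6,6): →(5,6)(W), (6,5)(W), (6,3)(W) — all W, so L
(6,8): →(5,8)(W), (6,7)(W), (6,5)(W) — all W, so L
Every other cell has at least one move into one of the L cells above, so it is W.
L cells per row: a=0: 5, a=1: 5, a=2: 5, a=3: 5, a=4: 5, a=5: 5, a=6: 5; total 35.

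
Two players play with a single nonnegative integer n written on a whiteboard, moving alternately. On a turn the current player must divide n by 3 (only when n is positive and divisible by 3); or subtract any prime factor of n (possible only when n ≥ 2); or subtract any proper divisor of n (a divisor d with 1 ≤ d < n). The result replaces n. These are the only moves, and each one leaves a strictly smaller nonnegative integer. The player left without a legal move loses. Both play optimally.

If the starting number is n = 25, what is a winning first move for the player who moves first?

Positions with no move are L. A position that does have a move is losing for the player to move precisely when every available move leads to a winning position for the opponent. Fill in the labels:
n=0: no move → L
n=1: no move → L
n=2: W (go to 0, an L position)
n=3: W (go to 0, an L position)
n=4: L (options 2(W), 3(W) are all W)
n=5: W (go to 0, an L position)
n=6: W (go to 4, an L position)
n=7: W (go to 0, an L position)
n=8: W (go to 4, an L position)
n=9: L (options 3(W), 6(W), 8(W) are all W)
n=10: W (go to 9, an L position)
n=11: W (go to 0, an L position)
n=12: W (go to 4, an L position)
n=13: W (go to 0, an L position)
n=14: L (options 7(W), 12(W), 13(W) are all W)
n=15: W (go to 14, an L position)
n=16: W (go to 14, an L position)
n=17: W (go to 0, an L position)
n=18: W (go to 9, an L position)
n=19: W (go to 0, an L position)
n=20: L (options 10(W), 15(W), 16(W), 18(W), 19(W) are all W)
n=21: W (go to 14, an L position)
n=22: W (go to 20, an L position)
n=23: W (go to 0, an L position)
n=24: W (go to 20, an L position)
n=25: W (go to 20, an L position)
From 25, the L positions reachable in one move are: 20.

Move to 20.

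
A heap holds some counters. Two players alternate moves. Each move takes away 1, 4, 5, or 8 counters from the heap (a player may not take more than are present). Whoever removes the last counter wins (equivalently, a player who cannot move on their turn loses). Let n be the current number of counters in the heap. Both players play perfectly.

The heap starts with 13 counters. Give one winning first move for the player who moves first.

Remove 4, leaving 9.

Build the W/L table. Terminal = L. A non-terminal position is W if it has a move to some L; otherwise it is L.
n=0: no move → L
n=1: →0(L), so W
n=2: →1(W) only, which is W, so L
n=3: →2(L), so W
n=4: →0(L), so W
n=5: →0(L), so W
n=6: →2(L), so W
n=7: →2(L), so W
n=8: →0(L), so W
n=9: →8(W), 5(W), 4(W), 1(W) — all W, so L
n=10: →9(L), so W
n=11: →10(W), 7(W), 6(W), 3(W) — all W, so L
n=12: →11(L), so W
n=13: →9(L), so W
From 13, the L positions reachable in one move are: 9.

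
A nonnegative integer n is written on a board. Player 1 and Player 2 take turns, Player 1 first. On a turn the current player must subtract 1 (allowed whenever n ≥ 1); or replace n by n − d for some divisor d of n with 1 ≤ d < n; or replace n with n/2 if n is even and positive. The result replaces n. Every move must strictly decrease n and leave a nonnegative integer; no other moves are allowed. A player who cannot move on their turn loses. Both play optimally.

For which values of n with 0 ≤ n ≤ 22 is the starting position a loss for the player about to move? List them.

0, 2, 5, 7, 9, 11, 13, 15, 17, 19, 21

Build the W/L table. Terminal = L. A non-terminal position is W if it has a move to some L; otherwise it is L.
n=0: no move → L
n=1: reaches L-position 0 → W
n=2: only reaches 1(W), which is W → L
n=3: reaches L-position 2 → W
n=4: reaches L-position 2 → W
n=5: only reaches 4(W), which is W → L
n=6: reaches L-position 5 → W
n=7: only reaches 6(W), which is W → L
n=8: reaches L-position 7 → W
n=9: only reaches 6(W), 8(W), all W → L
n=10: reaches L-position 5 → W
n=11: only reaches 10(W), which is W → L
n=12: reaches L-position 9 → W
n=13: only reaches 12(W), which is W → L
n=14: reaches L-position 7 → W
n=15: only reaches 10(W), 12(W), 14(W), all W → L
n=16: reaches L-position 15 → W
n=17: only reaches 16(W), which is W → L
n=18: reaches L-position 9 → W
n=19: only reaches 18(W), which is W → L
n=20: reaches L-position 15 → W
n=21: only reaches 14(W), 18(W), 20(W), all W → L
n=22: reaches L-position 11 → W
Reading off the rows marked L gives the requested list; there are 11 such values of n.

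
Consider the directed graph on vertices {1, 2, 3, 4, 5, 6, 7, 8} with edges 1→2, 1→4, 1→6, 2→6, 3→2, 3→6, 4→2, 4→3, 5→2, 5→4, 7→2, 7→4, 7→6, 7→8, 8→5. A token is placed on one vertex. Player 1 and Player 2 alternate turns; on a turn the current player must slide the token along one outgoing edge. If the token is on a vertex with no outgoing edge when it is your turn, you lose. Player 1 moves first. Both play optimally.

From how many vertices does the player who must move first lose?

Positions with no move are L. A position that does have a move is losing for the player to move precisely when every available move leads to a winning position for the opponent. Fill in the labels:
Every edge goes from a vertex to one that appears earlier in the order 6, 2, 3, 4, 5, 8, 7, 1, so processing vertices in that order labels each vertex after all of its successors.
6: no outgoing edge → L
2: →6(L), so W
3: →6(L), so W
4: →3(W), 2(W) — all W, so L
5: →4(L), so W
8: →5(W) only, which is W, so L
7: →8(L), so W
1: →4(L), so W
The L vertices are 4, 6, 8; that is 3 in all.

3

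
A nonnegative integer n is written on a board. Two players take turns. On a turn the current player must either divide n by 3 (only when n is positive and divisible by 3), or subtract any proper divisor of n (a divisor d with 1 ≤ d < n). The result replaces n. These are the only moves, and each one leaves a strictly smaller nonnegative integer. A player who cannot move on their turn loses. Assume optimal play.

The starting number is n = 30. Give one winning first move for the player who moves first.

Move to 15.

Positions with no move are L. A position that does have a move is losing for the player to move precisely when every available move leads to a winning position for the opponent. Fill in the labels:
n=0: no move → L
n=1: no move → L
n=2: can move to 1, which is L ⇒ W
n=3: can move to 1, which is L ⇒ W
n=4: moves to 2(W), 3(W); every one is W ⇒ L
n=5: can move to 4, which is L ⇒ W
n=6: can move to 4, which is L ⇒ W
n=7: the only move is to 6(W), a W ⇒ L
n=8: can move to 4, which is L ⇒ W
n=9: moves to 3(W), 6(W), 8(W); every one is W ⇒ L
n=10: can move to 9, which is L ⇒ W
n=11: the only move is to 10(W), a W ⇒ L
n=12: can move to 4, which is L ⇒ W
n=13: the only move is to 12(W), a W ⇒ L
n=14: can move to 7, which is L ⇒ W
n=15: moves to 5(W), 10(W), 12(W), 14(W); every one is W ⇒ L
n=16: can move to 15, which is L ⇒ W
n=17: the only move is to 16(W), a W ⇒ L
n=18: can move to 9, which is L ⇒ W
n=19: the only move is to 18(W), a W ⇒ L
n=20: can move to 15, which is L ⇒ W
n=21: can move to 7, which is L ⇒ W
n=22: can move to 11, which is L ⇒ W
n=23: the only move is to 22(W), a W ⇒ L
n=24: can move to 23, which is L ⇒ W
n=25: moves to 20(W), 24(W); every one is W ⇒ L
n=26: can move to 13, which is L ⇒ W
n=27: can move to 9, which is L ⇒ W
n=28: moves to 14(W), 21(W), 24(W), 26(W), 27(W); every one is W ⇒ L
n=29: can move to 28, which is L ⇒ W
n=30: can move to 15, which is L ⇒ W
From 30, the L positions reachable in one move are: 15, 25, 28. Any move reaching one of these is winning.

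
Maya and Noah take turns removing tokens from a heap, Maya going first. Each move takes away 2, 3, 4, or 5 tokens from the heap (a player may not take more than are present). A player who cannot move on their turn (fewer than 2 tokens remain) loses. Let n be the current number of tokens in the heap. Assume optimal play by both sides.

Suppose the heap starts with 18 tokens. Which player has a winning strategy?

Maya wins.

Compute win/loss labels from the base case upward. A position with no move is L. Any other position is W if it can reach an L in one move, else L.
n=0: no move → L
n=1: no move → L
n=2: can move to 0, which is L ⇒ W
n=3: can move to 1, which is L ⇒ W
n=4: can move to 1, which is L ⇒ W
n=5: can move to 1, which is L ⇒ W
n=6: can move to 1, which is L ⇒ W
n=7: moves to 5(W), 4(W), 3(W), 2(W); every one is W ⇒ L
n=8: moves to 6(W), 5(W), 4(W), 3(W); every one is W ⇒ L
n=9: can move to 7, which is L ⇒ W
n=10: can move to 8, which is L ⇒ W
n=11: can move to 8, which is L ⇒ W
n=12: can move to 8, which is L ⇒ W
n=13: can move to 8, which is L ⇒ W
n=14: moves to 12(W), 11(W), 10(W), 9(W); every one is W ⇒ L
n=15: moves to 13(W), 12(W), 11(W), 10(W); every one is W ⇒ L
n=16: can move to 14, which is L ⇒ W
n=17: can move to 15, which is L ⇒ W
n=18: can move to 15, which is L ⇒ W
From 18 Maya can remove 3, leaving 15, reaching an L position.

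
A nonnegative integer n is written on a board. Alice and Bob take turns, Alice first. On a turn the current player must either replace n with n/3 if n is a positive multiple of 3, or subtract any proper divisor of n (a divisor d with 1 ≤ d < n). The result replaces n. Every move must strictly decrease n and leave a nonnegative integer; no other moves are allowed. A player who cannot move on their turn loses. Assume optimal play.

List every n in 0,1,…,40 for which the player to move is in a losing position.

0, 1, 4, 7, 9, 11, 13, 15, 17, 19, 23, 25, 28, 31, 36

Work bottom-up. With no move the player to move loses. Otherwise the position is W if at least one move leads to an L position for the opponent, and L if every move leads to a W.
n=0: no move → L
n=1: no move → L
n=2: reaches L-position 1 → W
n=3: reaches L-position 1 → W
n=4: only reaches 2(W), 3(W), all W → L
n=5: reaches L-position 4 → W
n=6: reaches L-position 4 → W
n=7: only reaches 6(W), which is W → L
n=8: reaches L-position 4 → W
n=9: only reaches 3(W), 6(W), 8(W), all W → L
n=10: reaches L-position 9 → W
n=11: only reaches 10(W), which is W → L
n=12: reaches L-position 4 → W
n=13: only reaches 12(W), which is W → L
n=14: reaches L-position 7 → W
n=15: only reaches 5(W), 10(W), 12(W), 14(W), all W → L
n=16: reaches L-position 15 → W
n=17: only reaches 16(W), which is W → L
n=18: reaches L-position 9 → W
n=19: only reaches 18(W), which is W → L
n=20: reaches L-position 15 → W
n=21: reaches L-position 7 → W
n=22: reaches L-position 11 → W
n=23: only reaches 22(W), which is W → L
n=24: reaches L-position 23 → W
n=25: only reaches 20(W), 24(W), all W → L
n=26: reaches L-position 13 → W
n=27: reaches L-position 9 → W
n=28: only reaches 14(W), 21(W), 24(W), 26(W), 27(W), all W → L
n=29: reaches L-position 28 → W
n=30: reaches L-position 15 → W
n=31: only reaches 30(W), which is W → L
n=32: reaches L-position 28 → W
n=33: reaches L-position 11 → W
n=34: reaches L-position 17 → W
n=35: reaches L-position 28 → W
n=36: only reaches 12(W), 18(W), 24(W), 27(W), 30(W), 32(W), 33(W), 34(W), 35(W), all W → L
n=37: reaches L-position 36 → W
n=38: reaches L-position 19 → W
n=39: reaches L-position 13 → W
n=40: reaches L-position 36 → W
Reading off the rows marked L gives the requested list; there are 15 such values of n.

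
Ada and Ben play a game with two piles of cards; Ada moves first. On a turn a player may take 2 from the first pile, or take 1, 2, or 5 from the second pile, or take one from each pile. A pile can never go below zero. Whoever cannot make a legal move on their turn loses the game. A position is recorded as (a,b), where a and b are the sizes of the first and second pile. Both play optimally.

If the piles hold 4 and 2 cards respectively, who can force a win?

Classify positions by backward induction: terminal positions (no move available) are L. From any other position, the mover wins iff some move reaches an L.
No move ever increases a pile, so every position that can arise here has a ≤ 4 and b ≤ 2; it is enough to label the cells with 0 ≤ a ≤ 4 and 0 ≤ b ≤ 2.
Every move lowers a or b (never raises either), so fill the grid row by row in increasing a, and left to right within a row: each cell's successors are then already labelled.
      b=0  b=1  b=2
a=0:    L    W    W
a=1:    L    W    W
a=2:    W    W    L
a=3:    W    L    W
a=4:    L    W    W
Cells with no legal move (terminal, hence L): (0,0), (1,0).
The remaining L cells, each justified by listing all of its moves:
(2,2): L (options (0,2)(W), (2,1)(W), (2,0)(W), (1,1)(W) are all W)
(3,1): L (options (1,1)(W), (3,0)(W), (2,0)(W) are all W)
(4,0): L (sole option (2,0)(W) is W)
Every other cell has at least one move into one of the L cells above, so it is W.
The starting position (4,2) is W: Ada should move to (2,2), handing over an L position.

Ada wins.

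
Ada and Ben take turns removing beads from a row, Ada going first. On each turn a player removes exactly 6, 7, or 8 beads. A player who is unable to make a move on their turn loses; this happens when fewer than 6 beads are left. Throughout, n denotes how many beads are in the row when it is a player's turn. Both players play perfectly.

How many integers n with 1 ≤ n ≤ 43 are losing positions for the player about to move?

19

Label each position W (a win for the player to move) or L (a loss). A position with no legal move is L; any other position is W exactly when some move reaches an L, and L when every move reaches a W.
n=0: no move → L
n=1: no move → L
n=2: no move → L
n=3: no move → L
n=4: no move → L
n=5: no move → L
n=6: →0(L), so W
n=7: →1(L), so W
n=8: →2(L), so W
n=9: →3(L), so W
n=10: →4(L), so W
n=11: →5(L), so W
n=12: →5(L), so W
n=13: →5(L), so W
n=14: →8(W), 7(W), 6(W) — all W, so L
n=15: →9(W), 8(W), 7(W) — all W, so L
n=16: →10(W), 9(W), 8(W) — all W, so L
n=17: →11(W), 10(W), 9(W) — all W, so L
n=18: →12(W), 11(W), 10(W) — all W, so L
n=19: →13(W), 12(W), 11(W) — all W, so L
n=20: →14(L), so W
n=21: →15(L), so W
n=22: →16(L), so W
n=23: →17(L), so W
n=24: →18(L), so W
n=25: →19(L), so W
n=26: →19(L), so W
n=27: →19(L), so W
n=28: →22(W), 21(W), 20(W) — all W, so L
n=29: →23(W), 22(W), 21(W) — all W, so L
n=30: →24(W), 23(W), 22(W) — all W, so L
n=31: →25(W), 24(W), 23(W) — all W, so L
n=32: →26(W), 25(W), 24(W) — all W, so L
n=33: →27(W), 26(W), 25(W) — all W, so L
n=34: →28(L), so W
n=35: →29(L), so W
n=36: →30(L), so W
n=37: →31(L), so W
n=38: →32(L), so W
n=39: →33(L), so W
n=40: →33(L), so W
n=41: →33(L), so W
n=42: →36(W), 35(W), 34(W) — all W, so L
n=43: →37(W), 36(W), 35(W) — all W, so L
L entries with 1 ≤ n ≤ 43 (n=0 is outside the asked range and is not counted): n = 1, 2, 3, 4, 5, 14, 15, 16, 17, 18, 19, 28, 29, 30, 31, 32, 33, 42, 43; that makes 19.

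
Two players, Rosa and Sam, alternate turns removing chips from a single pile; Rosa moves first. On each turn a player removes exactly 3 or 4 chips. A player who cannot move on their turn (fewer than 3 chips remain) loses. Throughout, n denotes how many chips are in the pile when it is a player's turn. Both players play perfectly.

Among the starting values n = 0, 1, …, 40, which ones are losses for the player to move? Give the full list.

0, 1, 2, 7, 8, 9, 14, 15, 16, 21, 22, 23, 28, 29, 30, 35, 36, 37

Label each position W (a win for the player to move) or L (a loss). A position with no legal move is L; any other position is W exactly when some move reaches an L, and L when every move reaches a W.
n=0: no move → L
n=1: no move → L
n=2: no move → L
n=3: reaches L-position 0 → W
n=4: reaches L-position 1 → W
n=5: reaches L-position 2 → W
n=6: reaches L-position 2 → W
n=7: only reaches 4(W), 3(W), all W → L
n=8: only reaches 5(W), 4(W), all W → L
n=9: only reaches 6(W), 5(W), all W → L
n=10: reaches L-position 7 → W
n=11: reaches L-position 8 → W
n=12: reaches L-position 9 → W
n=13: reaches L-position 9 → W
n=14: only reaches 11(W), 10(W), all W → L
n=15: only reaches 12(W), 11(W), all W → L
n=16: only reaches 13(W), 12(W), all W → L
n=17: reaches L-position 14 → W
n=18: reaches L-position 15 → W
n=19: reaches L-position 16 → W
n=20: reaches L-position 16 → W
n=21: only reaches 18(W), 17(W), all W → L
n=22: only reaches 19(W), 18(W), all W → L
n=23: only reaches 20(W), 19(W), all W → L
n=24: reaches L-position 21 → W
n=25: reaches L-position 22 → W
n=26: reaches L-position 23 → W
n=27: reaches L-position 23 → W
n=28: only reaches 25(W), 24(W), all W → L
n=29: only reaches 26(W), 25(W), all W → L
n=30: only reaches 27(W), 26(W), all W → L
n=31: reaches L-position 28 → W
n=32: reaches L-position 29 → W
n=33: reaches L-position 30 → W
n=34: reaches L-position 30 → W
n=35: only reaches 32(W), 31(W), all W → L
n=36: only reaches 33(W), 32(W), all W → L
n=37: only reaches 34(W), 33(W), all W → L
n=38: reaches L-position 35 → W
n=39: reaches L-position 36 → W
n=40: reaches L-position 37 → W
Reading off the rows marked L gives the requested list; there are 18 such values of n.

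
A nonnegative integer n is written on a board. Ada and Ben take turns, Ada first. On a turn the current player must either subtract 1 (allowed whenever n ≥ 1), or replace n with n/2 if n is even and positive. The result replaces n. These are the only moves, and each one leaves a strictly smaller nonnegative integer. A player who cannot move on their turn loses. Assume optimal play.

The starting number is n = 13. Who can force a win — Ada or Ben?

Ben wins.

Classify positions by backward induction: terminal positions (no move available) are L. From any other position, the mover wins iff some move reaches an L.
n=0: no move → L
n=1: can move to 0, which is L ⇒ W
n=2: the only move is to 1(W), a W ⇒ L
n=3: can move to 2, which is L ⇒ W
n=4: can move to 2, which is L ⇒ W
n=5: the only move is to 4(W), a W ⇒ L
n=6: can move to 5, which is L ⇒ W
n=7: the only move is to 6(W), a W ⇒ L
n=8: can move to 7, which is L ⇒ W
n=9: the only move is to 8(W), a W ⇒ L
n=10: can move to 5, which is L ⇒ W
n=11: the only move is to 10(W), a W ⇒ L
n=12: can move to 11, which is L ⇒ W
n=13: the only move is to 12(W), a W ⇒ L
Every move from 13 reaches a W position, so the mover loses.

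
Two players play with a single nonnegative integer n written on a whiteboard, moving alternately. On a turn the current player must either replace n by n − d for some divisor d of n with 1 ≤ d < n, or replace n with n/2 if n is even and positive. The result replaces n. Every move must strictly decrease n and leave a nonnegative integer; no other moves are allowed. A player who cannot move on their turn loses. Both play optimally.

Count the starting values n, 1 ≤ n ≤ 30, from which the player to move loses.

15

Work bottom-up. With no move the player to move loses. Otherwise the position is W if at least one move leads to an L position for the opponent, and L if every move leads to a W.
n=0: no move → L
n=1: no move → L
n=2: can move to 1, which is L ⇒ W
n=3: the only move is to 2(W), a W ⇒ L
n=4: can move to 3, which is L ⇒ W
n=5: the only move is to 4(W), a W ⇒ L
n=6: can move to 3, which is L ⇒ W
n=7: the only move is to 6(W), a W ⇒ L
n=8: can move to 7, which is L ⇒ W
n=9: moves to 6(W), 8(W); every one is W ⇒ L
n=10: can move to 5, which is L ⇒ W
n=11: the only move is to 10(W), a W ⇒ L
n=12: can move to 9, which is L ⇒ W
n=13: the only move is to 12(W), a W ⇒ L
n=14: can move to 7, which is L ⇒ W
n=15: moves to 10(W), 12(W), 14(W); every one is W ⇒ L
n=16: can move to 15, which is L ⇒ W
n=17: the only move is to 16(W), a W ⇒ L
n=18: can move to 9, which is L ⇒ W
n=19: the only move is to 18(W), a W ⇒ L
n=20: can move to 15, which is L ⇒ W
n=21: moves to 14(W), 18(W), 20(W); every one is W ⇒ L
n=22: can move to 11, which is L ⇒ W
n=23: the only move is to 22(W), a W ⇒ L
n=24: can move to 21, which is L ⇒ W
n=25: moves to 20(W), 24(W); every one is W ⇒ L
n=26: can move to 13, which is L ⇒ W
n=27: moves to 18(W), 24(W), 26(W); every one is W ⇒ L
n=28: can move to 21, which is L ⇒ W
n=29: the only move is to 28(W), a W ⇒ L
n=30: can move to 15, which is L ⇒ W
L entries with 1 ≤ n ≤ 30 (n=0 is outside the asked range and is not counted): n = 1, 3, 5, 7, 9, 11, 13, 15, 17, 19, 21, 23, 25, 27, 29; that makes 15.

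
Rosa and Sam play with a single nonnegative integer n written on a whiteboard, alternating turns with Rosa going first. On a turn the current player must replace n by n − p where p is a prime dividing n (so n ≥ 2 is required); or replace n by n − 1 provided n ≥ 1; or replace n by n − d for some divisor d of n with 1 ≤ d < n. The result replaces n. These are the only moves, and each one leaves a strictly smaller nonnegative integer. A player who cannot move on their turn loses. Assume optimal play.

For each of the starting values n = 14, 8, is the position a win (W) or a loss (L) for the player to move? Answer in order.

Classify positions by backward induction: terminal positions (no move available) are L. From any other position, the mover wins iff some move reaches an L.
n=0: no move → L
n=1: can move to 0, which is L ⇒ W
n=2: can move to 0, which is L ⇒ W
n=3: can move to 0, which is L ⇒ W
n=4: moves to 2(W), 3(W); every one is W ⇒ L
n=5: can move to 0, which is L ⇒ W
n=6: can move to 4, which is L ⇒ W
n=7: can move to 0, which is L ⇒ W
n=8: can move to 4, which is L ⇒ W
n=9: moves to 6(W), 8(W); every one is W ⇒ L
n=10: can move to 9, which is L ⇒ W
n=11: can move to 0, which is L ⇒ W
n=12: can move to 9, which is L ⇒ W
n=13: can move to 0, which is L ⇒ W
n=14: moves to 7(W), 12(W), 13(W); every one is W ⇒ L

14: L, 8: W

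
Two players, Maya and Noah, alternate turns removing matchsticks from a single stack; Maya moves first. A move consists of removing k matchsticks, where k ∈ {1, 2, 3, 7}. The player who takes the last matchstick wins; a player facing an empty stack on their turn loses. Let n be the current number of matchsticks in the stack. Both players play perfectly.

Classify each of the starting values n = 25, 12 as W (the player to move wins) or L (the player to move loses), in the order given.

Use the standard recursion: the mover loses at a terminal position; elsewhere, the mover wins exactly when some move hands the opponent an L position.
n=0: no move → L
n=1: →0(L), so W
n=2: →0(L), so W
n=3: →0(L), so W
n=4: →3(W), 2(W), 1(W) — all W, so L
n=5: →4(L), so W
n=6: →4(L), so W
n=7: →4(L), so W
n=8: →7(W), 6(W), 5(W), 1(W) — all W, so L
n=9: →8(L), so W
n=10: →8(L), so W
n=11: →8(L), so W
n=12: →11(W), 10(W), 9(W), 5(W) — all W, so L
n=13: →12(L), so W
n=14: →12(L), so W
n=15: →12(L), so W
n=16: →15(W), 14(W), 13(W), 9(W) — all W, so L
n=17: →16(L), so W
n=18: →16(L), so W
n=19: →16(L), so W
n=20: →19(W), 18(W), 17(W), 13(W) — all W, so L
n=21: →20(L), so W
n=22: →20(L), so W
n=23: →20(L), so W
n=24: →23(W), 22(W), 21(W), 17(W) — all W, so L
n=25: →24(L), so W

25: W, 12: L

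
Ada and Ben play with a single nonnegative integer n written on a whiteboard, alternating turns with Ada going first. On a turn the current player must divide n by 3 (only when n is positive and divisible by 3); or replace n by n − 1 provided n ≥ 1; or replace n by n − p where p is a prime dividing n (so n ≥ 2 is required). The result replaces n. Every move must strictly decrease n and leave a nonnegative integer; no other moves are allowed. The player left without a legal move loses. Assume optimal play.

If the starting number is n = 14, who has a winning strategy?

Ben wins.

Positions with no move are L. A position that does have a move is losing for the player to move precisely when every available move leads to a winning position for the opponent. Fill in the labels:
n=0: no move → L
n=1: W (go to 0, an L position)
n=2: W (go to 0, an L position)
n=3: W (go to 0, an L position)
n=4: L (options 2(W), 3(W) are all W)
n=5: W (go to 0, an L position)
n=6: W (go to 4, an L position)
n=7: W (go to 0, an L position)
n=8: L (options 6(W), 7(W) are all W)
n=9: W (go to 8, an L position)
n=10: W (go to 8, an L position)
n=11: W (go to 0, an L position)
n=12: W (go to 4, an L position)
n=13: W (go to 0, an L position)
n=14: L (options 7(W), 12(W), 13(W) are all W)
The starting position 14 is L: whatever Ada does, the opponent receives a W position.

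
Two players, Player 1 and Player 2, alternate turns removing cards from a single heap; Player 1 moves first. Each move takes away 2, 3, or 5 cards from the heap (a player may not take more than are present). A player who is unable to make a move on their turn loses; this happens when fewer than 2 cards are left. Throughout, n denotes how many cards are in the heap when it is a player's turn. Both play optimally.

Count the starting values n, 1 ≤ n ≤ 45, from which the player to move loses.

13

Compute win/loss labels from the base case upward. A position with no move is L. Any other position is W if it can reach an L in one move, else L.
n=0: no move → L
n=1: no move → L
n=2: can move to 0, which is L ⇒ W
n=3: can move to 1, which is L ⇒ W
n=4: can move to 1, which is L ⇒ W
n=5: can move to 0, which is L ⇒ W
n=6: can move to 1, which is L ⇒ W
n=7: moves to 5(W), 4(W), 2(W); every one is W ⇒ L
n=8: moves to 6(W), 5(W), 3(W); every one is W ⇒ L
n=9: can move to 7, which is L ⇒ W
n=10: can move to 8, which is L ⇒ W
n=11: can move to 8, which is L ⇒ W
n=12: can move to 7, which is L ⇒ W
n=13: can move to 8, which is L ⇒ W
n=14: moves to 12(W), 11(W), 9(W); every one is W ⇒ L
n=15: moves to 13(W), 12(W), 10(W); every one is W ⇒ L
n=16: can move to 14, which is L ⇒ W
n=17: can move to 15, which is L ⇒ W
n=18: can move to 15, which is L ⇒ W
n=19: can move to 14, which is L ⇒ W
n=20: can move to 15, which is L ⇒ W
n=21: moves to 19(W), 18(W), 16(W); every one is W ⇒ L
n=22: moves to 20(W), 19(W), 17(W); every one is W ⇒ L
n=23: can move to 21, which is L ⇒ W
n=24: can move to 22, which is L ⇒ W
n=25: can move to 22, which is L ⇒ W
n=26: can move to 21, which is L ⇒ W
n=27: can move to 22, which is L ⇒ W
n=28: moves to 26(W), 25(W), 23(W); every one is W ⇒ L
n=29: moves to 27(W), 26(W), 24(W); every one is W ⇒ L
n=30: can move to 28, which is L ⇒ W
n=31: can move to 29, which is L ⇒ W
n=32: can move to 29, which is L ⇒ W
n=33: can move to 28, which is L ⇒ W
n=34: can move to 29, which is L ⇒ W
n=35: moves to 33(W), 32(W), 30(W); every one is W ⇒ L
n=36: moves to 34(W), 33(W), 31(W); every one is W ⇒ L
n=37: can move to 35, which is L ⇒ W
n=38: can move to 36, which is L ⇒ W
n=39: can move to 36, which is L ⇒ W
n=40: can move to 35, which is L ⇒ W
n=41: can move to 36, which is L ⇒ W
n=42: moves to 40(W), 39(W), 37(W); every one is W ⇒ L
n=43: moves to 41(W), 40(W), 38(W); every one is W ⇒ L
n=44: can move to 42, which is L ⇒ W
n=45: can move to 43, which is L ⇒ W
L entries with 1 ≤ n ≤ 45 (n=0 is outside the asked range and is not counted): n = 1, 7, 8, 14, 15, 21, 22, 28, 29, 35, 36, 42, 43; that makes 13.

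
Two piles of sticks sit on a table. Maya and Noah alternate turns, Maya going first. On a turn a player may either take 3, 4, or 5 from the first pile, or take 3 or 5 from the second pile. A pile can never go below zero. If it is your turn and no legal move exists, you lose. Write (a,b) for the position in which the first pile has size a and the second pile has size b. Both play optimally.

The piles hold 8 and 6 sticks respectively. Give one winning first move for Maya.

Compute win/loss labels from the base case upward. A position with no move is L. Any other position is W if it can reach an L in one move, else L.
No move ever increases a pile, so every position that can arise here has a ≤ 8 and b ≤ 6; it is enough to label the cells with 0 ≤ a ≤ 8 and 0 ≤ b ≤ 6.
Every move lowers a or b (never raises either), so fill the grid row by row in increasing a, and left to right within a row: each cell's successors are then already labelled.
      b=0  b=1  b=2  b=3  b=4  b=5  b=6
a=0:    L    L    L    W    W    W    W
a=1:    L    L    L    W    W    W    W
a=2:    L    L    L    W    W    W    W
a=3:    W    W    W    L    L    L    W
a=4:    W    W    W    L    L    L    W
a=5:    W    W    W    L    L    L    W
a=6:    W    W    W    W    W    W    L
a=7:    W    W    W    W    W    W    L
a=8:    L    L    L    W    W    W    W
Cells with no legal move (terminal, hence L): (0,0), (0,1), (0,2), (1,0), (1,1), (1,2), (2,0), (2,1), (2,2).
The remaining L cells, each justified by listing all of its moves:
(3,3): only reaches (0,3)(W), (3,0)(W), all W → L
(3,4): only reaches (0,4)(W), (3,1)(W), all W → L
(3,5): only reaches (0,5)(W), (3,2)(W), (3,0)(W), all W → L
(4,3): only reaches (1,3)(W), (0,3)(W), (4,0)(W), all W → L
(4,4): only reaches (1,4)(W), (0,4)(W), (4,1)(W), all W → L
(4,5): only reaches (1,5)(W), (0,5)(W), (4,2)(W), (4,0)(W), all W → L
(5,3): only reaches (2,3)(W), (1,3)(W), (0,3)(W), (5,0)(W), all W → L
(5,4): only reaches (2,4)(W), (1,4)(W), (0,4)(W), (5,1)(W), all W → L
(5,5): only reaches (2,5)(W), (1,5)(W), (0,5)(W), (5,2)(W), (5,0)(W), all W → L
(6,6): only reaches (3,6)(W), (2,6)(W), (1,6)(W), (6,3)(W), (6,1)(W), all W → L
(7,6): only reaches (4,6)(W), (3,6)(W), (2,6)(W), (7,3)(W), (7,1)(W), all W → L
(8,0): only reaches (5,0)(W), (4,0)(W), (3,0)(W), all W → L
(8,1): only reaches (5,1)(W), (4,1)(W), (3,1)(W), all W → L
(8,2): only reaches (5,2)(W), (4,2)(W), (3,2)(W), all W → L
Every other cell has at least one move into one of the L cells above, so it is W.
From (8,6), the L positions reachable in one move are: (8,1).

Move to (8,1).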